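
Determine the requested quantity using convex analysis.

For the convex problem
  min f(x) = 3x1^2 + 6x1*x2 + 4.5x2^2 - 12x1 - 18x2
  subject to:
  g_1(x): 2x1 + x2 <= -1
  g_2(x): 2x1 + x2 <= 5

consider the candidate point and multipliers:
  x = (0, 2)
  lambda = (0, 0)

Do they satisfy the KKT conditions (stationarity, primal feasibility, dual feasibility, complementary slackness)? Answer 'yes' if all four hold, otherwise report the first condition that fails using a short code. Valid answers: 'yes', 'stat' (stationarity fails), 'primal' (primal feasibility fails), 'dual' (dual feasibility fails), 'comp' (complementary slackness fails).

Gradient of f: grad f(x) = Q x + c = (0, 0)
Constraint values g_i(x) = a_i^T x - b_i:
  g_1((0, 2)) = 3
  g_2((0, 2)) = -3
Stationarity residual: grad f(x) + sum_i lambda_i a_i = (0, 0)
  -> stationarity OK
Primal feasibility (all g_i <= 0): FAILS
Dual feasibility (all lambda_i >= 0): OK
Complementary slackness (lambda_i * g_i(x) = 0 for all i): OK

Verdict: the first failing condition is primal_feasibility -> primal.

primal


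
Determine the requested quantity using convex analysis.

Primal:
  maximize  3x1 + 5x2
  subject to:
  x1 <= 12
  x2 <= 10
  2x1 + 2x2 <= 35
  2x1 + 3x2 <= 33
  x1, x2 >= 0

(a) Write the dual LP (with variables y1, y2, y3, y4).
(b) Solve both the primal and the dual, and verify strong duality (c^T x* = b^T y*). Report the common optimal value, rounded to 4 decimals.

The standard primal-dual pair for 'max c^T x s.t. A x <= b, x >= 0' is:
  Dual:  min b^T y  s.t.  A^T y >= c,  y >= 0.

So the dual LP is:
  minimize  12y1 + 10y2 + 35y3 + 33y4
  subject to:
    y1 + 2y3 + 2y4 >= 3
    y2 + 2y3 + 3y4 >= 5
    y1, y2, y3, y4 >= 0

Solving the primal: x* = (1.5, 10).
  primal value c^T x* = 54.5.
Solving the dual: y* = (0, 0.5, 0, 1.5).
  dual value b^T y* = 54.5.
Strong duality: c^T x* = b^T y*. Confirmed.

54.5


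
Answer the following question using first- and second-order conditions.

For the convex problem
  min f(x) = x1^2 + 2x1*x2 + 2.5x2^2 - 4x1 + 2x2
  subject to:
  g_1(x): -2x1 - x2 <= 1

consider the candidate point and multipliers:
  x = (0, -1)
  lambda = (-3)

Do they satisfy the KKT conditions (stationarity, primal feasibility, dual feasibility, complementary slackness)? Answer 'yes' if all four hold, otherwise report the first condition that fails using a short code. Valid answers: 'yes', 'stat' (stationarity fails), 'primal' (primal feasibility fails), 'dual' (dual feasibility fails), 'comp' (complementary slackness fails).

Gradient of f: grad f(x) = Q x + c = (-6, -3)
Constraint values g_i(x) = a_i^T x - b_i:
  g_1((0, -1)) = 0
Stationarity residual: grad f(x) + sum_i lambda_i a_i = (0, 0)
  -> stationarity OK
Primal feasibility (all g_i <= 0): OK
Dual feasibility (all lambda_i >= 0): FAILS
Complementary slackness (lambda_i * g_i(x) = 0 for all i): OK

Verdict: the first failing condition is dual_feasibility -> dual.

dual


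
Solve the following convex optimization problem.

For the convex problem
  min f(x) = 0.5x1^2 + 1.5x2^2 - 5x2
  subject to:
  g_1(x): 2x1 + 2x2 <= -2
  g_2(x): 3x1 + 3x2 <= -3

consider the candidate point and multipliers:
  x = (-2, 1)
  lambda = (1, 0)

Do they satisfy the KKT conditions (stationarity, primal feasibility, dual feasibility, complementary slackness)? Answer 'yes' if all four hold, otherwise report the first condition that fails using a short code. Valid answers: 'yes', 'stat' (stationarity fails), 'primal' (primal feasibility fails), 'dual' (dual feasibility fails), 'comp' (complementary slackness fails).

Gradient of f: grad f(x) = Q x + c = (-2, -2)
Constraint values g_i(x) = a_i^T x - b_i:
  g_1((-2, 1)) = 0
  g_2((-2, 1)) = 0
Stationarity residual: grad f(x) + sum_i lambda_i a_i = (0, 0)
  -> stationarity OK
Primal feasibility (all g_i <= 0): OK
Dual feasibility (all lambda_i >= 0): OK
Complementary slackness (lambda_i * g_i(x) = 0 for all i): OK

Verdict: yes, KKT holds.

yes


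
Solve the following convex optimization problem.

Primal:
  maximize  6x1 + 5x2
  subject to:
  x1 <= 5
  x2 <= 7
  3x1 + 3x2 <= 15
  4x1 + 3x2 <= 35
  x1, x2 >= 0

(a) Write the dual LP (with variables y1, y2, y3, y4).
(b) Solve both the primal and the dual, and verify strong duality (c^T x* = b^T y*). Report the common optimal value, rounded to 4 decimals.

The standard primal-dual pair for 'max c^T x s.t. A x <= b, x >= 0' is:
  Dual:  min b^T y  s.t.  A^T y >= c,  y >= 0.

So the dual LP is:
  minimize  5y1 + 7y2 + 15y3 + 35y4
  subject to:
    y1 + 3y3 + 4y4 >= 6
    y2 + 3y3 + 3y4 >= 5
    y1, y2, y3, y4 >= 0

Solving the primal: x* = (5, 0).
  primal value c^T x* = 30.
Solving the dual: y* = (1, 0, 1.6667, 0).
  dual value b^T y* = 30.
Strong duality: c^T x* = b^T y*. Confirmed.

30


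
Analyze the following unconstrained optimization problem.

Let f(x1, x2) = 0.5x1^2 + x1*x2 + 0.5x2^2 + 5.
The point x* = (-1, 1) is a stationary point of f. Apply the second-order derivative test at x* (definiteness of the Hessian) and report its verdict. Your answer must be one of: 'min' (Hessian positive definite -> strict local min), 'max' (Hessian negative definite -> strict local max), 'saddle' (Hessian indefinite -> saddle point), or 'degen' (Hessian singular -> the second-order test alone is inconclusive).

Compute the Hessian H = grad^2 f:
  H = [[1, 1], [1, 1]]
Verify stationarity: grad f(x*) = H x* + g = (0, 0).
Eigenvalues of H: 0, 2.
H has a zero eigenvalue (singular; positive semidefinite but not definite), so H is neither positive definite, negative definite, nor indefinite. The second-order test alone is inconclusive -> degen.
(Indeed, f is constant along the null direction of H through x*, so x* is not a strict local extremum.)

degen


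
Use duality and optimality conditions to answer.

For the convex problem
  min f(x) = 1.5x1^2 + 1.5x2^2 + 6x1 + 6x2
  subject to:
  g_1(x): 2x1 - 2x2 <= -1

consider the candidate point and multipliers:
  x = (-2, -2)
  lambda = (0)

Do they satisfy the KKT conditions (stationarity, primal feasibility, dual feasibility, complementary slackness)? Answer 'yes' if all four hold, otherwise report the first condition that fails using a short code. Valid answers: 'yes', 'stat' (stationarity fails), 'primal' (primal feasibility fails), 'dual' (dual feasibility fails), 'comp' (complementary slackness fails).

Gradient of f: grad f(x) = Q x + c = (0, 0)
Constraint values g_i(x) = a_i^T x - b_i:
  g_1((-2, -2)) = 1
Stationarity residual: grad f(x) + sum_i lambda_i a_i = (0, 0)
  -> stationarity OK
Primal feasibility (all g_i <= 0): FAILS
Dual feasibility (all lambda_i >= 0): OK
Complementary slackness (lambda_i * g_i(x) = 0 for all i): OK

Verdict: the first failing condition is primal_feasibility -> primal.

primal


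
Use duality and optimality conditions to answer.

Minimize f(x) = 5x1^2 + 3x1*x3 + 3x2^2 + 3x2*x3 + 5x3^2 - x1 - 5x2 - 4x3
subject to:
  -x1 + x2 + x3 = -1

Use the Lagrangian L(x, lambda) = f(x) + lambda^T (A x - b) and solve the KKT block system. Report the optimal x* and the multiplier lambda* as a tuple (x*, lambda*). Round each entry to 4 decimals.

Form the Lagrangian:
  L(x, lambda) = (1/2) x^T Q x + c^T x + lambda^T (A x - b)
Stationarity (grad_x L = 0): Q x + c + A^T lambda = 0.
Primal feasibility: A x = b.

This gives the KKT block system:
  [ Q   A^T ] [ x     ]   [-c ]
  [ A    0  ] [ lambda ] = [ b ]

Solving the linear system:
  x*      = (0.75, 0.15, -0.4)
  lambda* = (5.3)
  f(x*)   = 2.7

x* = (0.75, 0.15, -0.4), lambda* = (5.3)


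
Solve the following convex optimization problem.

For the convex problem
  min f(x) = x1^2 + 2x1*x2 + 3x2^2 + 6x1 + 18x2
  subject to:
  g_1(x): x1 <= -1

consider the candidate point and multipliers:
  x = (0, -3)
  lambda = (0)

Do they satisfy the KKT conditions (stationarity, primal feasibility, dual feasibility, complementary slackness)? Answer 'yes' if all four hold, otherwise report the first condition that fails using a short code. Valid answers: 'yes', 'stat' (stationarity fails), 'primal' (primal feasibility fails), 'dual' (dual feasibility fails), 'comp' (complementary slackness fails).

Gradient of f: grad f(x) = Q x + c = (0, 0)
Constraint values g_i(x) = a_i^T x - b_i:
  g_1((0, -3)) = 1
Stationarity residual: grad f(x) + sum_i lambda_i a_i = (0, 0)
  -> stationarity OK
Primal feasibility (all g_i <= 0): FAILS
Dual feasibility (all lambda_i >= 0): OK
Complementary slackness (lambda_i * g_i(x) = 0 for all i): OK

Verdict: the first failing condition is primal_feasibility -> primal.

primal


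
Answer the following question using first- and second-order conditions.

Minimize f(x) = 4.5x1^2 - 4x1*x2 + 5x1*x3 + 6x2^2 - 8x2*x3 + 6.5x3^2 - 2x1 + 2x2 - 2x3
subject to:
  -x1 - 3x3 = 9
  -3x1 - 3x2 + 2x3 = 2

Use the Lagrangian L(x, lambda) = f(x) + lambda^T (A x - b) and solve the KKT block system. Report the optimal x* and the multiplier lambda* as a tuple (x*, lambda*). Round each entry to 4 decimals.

Form the Lagrangian:
  L(x, lambda) = (1/2) x^T Q x + c^T x + lambda^T (A x - b)
Stationarity (grad_x L = 0): Q x + c + A^T lambda = 0.
Primal feasibility: A x = b.

This gives the KKT block system:
  [ Q   A^T ] [ x     ]   [-c ]
  [ A    0  ] [ lambda ] = [ b ]

Solving the linear system:
  x*      = (-0.267, -2.3403, -2.911)
  lambda* = (-7.8691, -0.5759)
  f(x*)   = 36.8246

x* = (-0.267, -2.3403, -2.911), lambda* = (-7.8691, -0.5759)


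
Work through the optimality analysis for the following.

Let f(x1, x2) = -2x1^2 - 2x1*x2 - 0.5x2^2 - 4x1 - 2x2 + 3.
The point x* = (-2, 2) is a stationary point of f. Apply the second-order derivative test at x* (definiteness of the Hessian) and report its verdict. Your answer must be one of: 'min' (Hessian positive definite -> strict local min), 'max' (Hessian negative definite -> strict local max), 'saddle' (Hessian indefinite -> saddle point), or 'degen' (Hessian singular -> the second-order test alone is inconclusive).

Compute the Hessian H = grad^2 f:
  H = [[-4, -2], [-2, -1]]
Verify stationarity: grad f(x*) = H x* + g = (0, 0).
Eigenvalues of H: -5, 0.
H has a zero eigenvalue (singular; negative semidefinite but not definite), so H is neither positive definite, negative definite, nor indefinite. The second-order test alone is inconclusive -> degen.
(Indeed, f is constant along the null direction of H through x*, so x* is not a strict local extremum.)

degen


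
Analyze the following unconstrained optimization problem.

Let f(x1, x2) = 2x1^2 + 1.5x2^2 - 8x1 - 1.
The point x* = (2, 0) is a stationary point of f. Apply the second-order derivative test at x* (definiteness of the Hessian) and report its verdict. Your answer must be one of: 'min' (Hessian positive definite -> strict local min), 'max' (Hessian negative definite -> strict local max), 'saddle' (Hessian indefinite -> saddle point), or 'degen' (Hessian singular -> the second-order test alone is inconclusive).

Compute the Hessian H = grad^2 f:
  H = [[4, 0], [0, 3]]
Verify stationarity: grad f(x*) = H x* + g = (0, 0).
Eigenvalues of H: 3, 4.
Both eigenvalues > 0, so H is positive definite -> x* is a strict local min.

min


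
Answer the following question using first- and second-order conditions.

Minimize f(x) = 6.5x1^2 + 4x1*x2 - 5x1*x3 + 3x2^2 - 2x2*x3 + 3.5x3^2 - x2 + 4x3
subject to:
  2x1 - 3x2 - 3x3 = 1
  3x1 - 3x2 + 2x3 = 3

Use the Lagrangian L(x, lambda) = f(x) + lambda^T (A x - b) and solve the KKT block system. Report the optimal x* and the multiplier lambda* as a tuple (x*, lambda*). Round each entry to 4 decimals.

Form the Lagrangian:
  L(x, lambda) = (1/2) x^T Q x + c^T x + lambda^T (A x - b)
Stationarity (grad_x L = 0): Q x + c + A^T lambda = 0.
Primal feasibility: A x = b.

This gives the KKT block system:
  [ Q   A^T ] [ x     ]   [-c ]
  [ A    0  ] [ lambda ] = [ b ]

Solving the linear system:
  x*      = (0.4363, -0.3552, 0.3127)
  lambda* = (0.6754, -1.346)
  f(x*)   = 2.4844

x* = (0.4363, -0.3552, 0.3127), lambda* = (0.6754, -1.346)


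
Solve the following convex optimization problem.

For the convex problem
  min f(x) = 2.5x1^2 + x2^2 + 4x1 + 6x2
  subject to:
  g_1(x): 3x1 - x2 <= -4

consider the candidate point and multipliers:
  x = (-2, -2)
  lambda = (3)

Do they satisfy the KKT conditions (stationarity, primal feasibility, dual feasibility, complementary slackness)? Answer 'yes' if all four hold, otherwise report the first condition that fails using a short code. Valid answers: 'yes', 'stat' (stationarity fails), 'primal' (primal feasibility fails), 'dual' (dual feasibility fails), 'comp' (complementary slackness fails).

Gradient of f: grad f(x) = Q x + c = (-6, 2)
Constraint values g_i(x) = a_i^T x - b_i:
  g_1((-2, -2)) = 0
Stationarity residual: grad f(x) + sum_i lambda_i a_i = (3, -1)
  -> stationarity FAILS
Primal feasibility (all g_i <= 0): OK
Dual feasibility (all lambda_i >= 0): OK
Complementary slackness (lambda_i * g_i(x) = 0 for all i): OK

Verdict: the first failing condition is stationarity -> stat.

stat


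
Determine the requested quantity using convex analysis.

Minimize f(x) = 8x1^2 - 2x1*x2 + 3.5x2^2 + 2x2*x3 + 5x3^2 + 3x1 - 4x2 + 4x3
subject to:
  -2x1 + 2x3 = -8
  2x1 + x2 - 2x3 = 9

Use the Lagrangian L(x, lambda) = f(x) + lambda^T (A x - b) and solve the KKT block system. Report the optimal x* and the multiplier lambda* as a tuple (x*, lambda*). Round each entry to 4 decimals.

Form the Lagrangian:
  L(x, lambda) = (1/2) x^T Q x + c^T x + lambda^T (A x - b)
Stationarity (grad_x L = 0): Q x + c + A^T lambda = 0.
Primal feasibility: A x = b.

This gives the KKT block system:
  [ Q   A^T ] [ x     ]   [-c ]
  [ A    0  ] [ lambda ] = [ b ]

Solving the linear system:
  x*      = (1.2692, 1, -2.7308)
  lambda* = (15.6538, 5)
  f(x*)   = 34.5577

x* = (1.2692, 1, -2.7308), lambda* = (15.6538, 5)


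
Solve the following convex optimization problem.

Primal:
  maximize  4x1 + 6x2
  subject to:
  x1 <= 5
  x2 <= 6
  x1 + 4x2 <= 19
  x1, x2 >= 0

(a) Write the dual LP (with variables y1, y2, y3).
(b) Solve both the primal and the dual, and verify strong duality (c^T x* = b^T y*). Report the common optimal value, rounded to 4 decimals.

The standard primal-dual pair for 'max c^T x s.t. A x <= b, x >= 0' is:
  Dual:  min b^T y  s.t.  A^T y >= c,  y >= 0.

So the dual LP is:
  minimize  5y1 + 6y2 + 19y3
  subject to:
    y1 + y3 >= 4
    y2 + 4y3 >= 6
    y1, y2, y3 >= 0

Solving the primal: x* = (5, 3.5).
  primal value c^T x* = 41.
Solving the dual: y* = (2.5, 0, 1.5).
  dual value b^T y* = 41.
Strong duality: c^T x* = b^T y*. Confirmed.

41


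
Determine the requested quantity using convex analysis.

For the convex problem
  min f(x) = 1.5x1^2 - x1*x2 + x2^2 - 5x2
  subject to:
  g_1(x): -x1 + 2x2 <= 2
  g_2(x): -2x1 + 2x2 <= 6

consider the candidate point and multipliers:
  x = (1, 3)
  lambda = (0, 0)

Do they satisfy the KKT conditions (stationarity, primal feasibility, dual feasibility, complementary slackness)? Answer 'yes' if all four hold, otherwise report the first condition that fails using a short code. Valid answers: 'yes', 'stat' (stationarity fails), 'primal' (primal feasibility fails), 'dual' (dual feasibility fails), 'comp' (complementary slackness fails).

Gradient of f: grad f(x) = Q x + c = (0, 0)
Constraint values g_i(x) = a_i^T x - b_i:
  g_1((1, 3)) = 3
  g_2((1, 3)) = -2
Stationarity residual: grad f(x) + sum_i lambda_i a_i = (0, 0)
  -> stationarity OK
Primal feasibility (all g_i <= 0): FAILS
Dual feasibility (all lambda_i >= 0): OK
Complementary slackness (lambda_i * g_i(x) = 0 for all i): OK

Verdict: the first failing condition is primal_feasibility -> primal.

primal


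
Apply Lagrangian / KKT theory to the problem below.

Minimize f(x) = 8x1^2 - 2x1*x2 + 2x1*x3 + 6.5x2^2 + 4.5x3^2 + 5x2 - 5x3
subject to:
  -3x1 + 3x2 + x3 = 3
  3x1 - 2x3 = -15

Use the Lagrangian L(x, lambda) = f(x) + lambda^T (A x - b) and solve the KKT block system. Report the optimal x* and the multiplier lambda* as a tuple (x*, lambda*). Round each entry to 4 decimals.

Form the Lagrangian:
  L(x, lambda) = (1/2) x^T Q x + c^T x + lambda^T (A x - b)
Stationarity (grad_x L = 0): Q x + c + A^T lambda = 0.
Primal feasibility: A x = b.

This gives the KKT block system:
  [ Q   A^T ] [ x     ]   [-c ]
  [ A    0  ] [ lambda ] = [ b ]

Solving the linear system:
  x*      = (-2.4023, -2.7011, 3.8966)
  lambda* = (8.4368, 16.8506)
  f(x*)   = 97.2299

x* = (-2.4023, -2.7011, 3.8966), lambda* = (8.4368, 16.8506)


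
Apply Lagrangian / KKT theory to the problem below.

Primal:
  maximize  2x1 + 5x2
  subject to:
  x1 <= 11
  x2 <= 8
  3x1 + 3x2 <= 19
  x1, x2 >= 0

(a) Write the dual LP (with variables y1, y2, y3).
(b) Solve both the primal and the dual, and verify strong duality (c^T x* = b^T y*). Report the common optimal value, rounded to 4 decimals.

The standard primal-dual pair for 'max c^T x s.t. A x <= b, x >= 0' is:
  Dual:  min b^T y  s.t.  A^T y >= c,  y >= 0.

So the dual LP is:
  minimize  11y1 + 8y2 + 19y3
  subject to:
    y1 + 3y3 >= 2
    y2 + 3y3 >= 5
    y1, y2, y3 >= 0

Solving the primal: x* = (0, 6.3333).
  primal value c^T x* = 31.6667.
Solving the dual: y* = (0, 0, 1.6667).
  dual value b^T y* = 31.6667.
Strong duality: c^T x* = b^T y*. Confirmed.

31.6667


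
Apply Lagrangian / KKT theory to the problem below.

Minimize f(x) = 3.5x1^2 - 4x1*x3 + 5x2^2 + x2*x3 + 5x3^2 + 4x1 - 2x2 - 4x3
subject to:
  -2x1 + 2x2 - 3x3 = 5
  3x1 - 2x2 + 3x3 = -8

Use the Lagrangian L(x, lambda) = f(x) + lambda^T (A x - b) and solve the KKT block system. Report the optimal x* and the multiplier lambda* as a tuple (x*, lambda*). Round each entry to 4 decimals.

Form the Lagrangian:
  L(x, lambda) = (1/2) x^T Q x + c^T x + lambda^T (A x - b)
Stationarity (grad_x L = 0): Q x + c + A^T lambda = 0.
Primal feasibility: A x = b.

This gives the KKT block system:
  [ Q   A^T ] [ x     ]   [-c ]
  [ A    0  ] [ lambda ] = [ b ]

Solving the linear system:
  x*      = (-3, -0.3732, 0.0845)
  lambda* = (25.8099, 22.9859)
  f(x*)   = 21.6232

x* = (-3, -0.3732, 0.0845), lambda* = (25.8099, 22.9859)


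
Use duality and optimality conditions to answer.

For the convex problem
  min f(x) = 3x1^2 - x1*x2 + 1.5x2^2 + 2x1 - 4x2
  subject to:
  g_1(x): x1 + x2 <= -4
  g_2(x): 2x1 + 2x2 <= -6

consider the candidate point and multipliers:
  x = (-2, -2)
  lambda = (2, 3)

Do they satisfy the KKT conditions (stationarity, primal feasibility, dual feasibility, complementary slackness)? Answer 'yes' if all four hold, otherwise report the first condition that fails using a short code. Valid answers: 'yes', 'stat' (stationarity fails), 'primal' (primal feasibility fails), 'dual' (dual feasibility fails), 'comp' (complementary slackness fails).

Gradient of f: grad f(x) = Q x + c = (-8, -8)
Constraint values g_i(x) = a_i^T x - b_i:
  g_1((-2, -2)) = 0
  g_2((-2, -2)) = -2
Stationarity residual: grad f(x) + sum_i lambda_i a_i = (0, 0)
  -> stationarity OK
Primal feasibility (all g_i <= 0): OK
Dual feasibility (all lambda_i >= 0): OK
Complementary slackness (lambda_i * g_i(x) = 0 for all i): FAILS

Verdict: the first failing condition is complementary_slackness -> comp.

comp


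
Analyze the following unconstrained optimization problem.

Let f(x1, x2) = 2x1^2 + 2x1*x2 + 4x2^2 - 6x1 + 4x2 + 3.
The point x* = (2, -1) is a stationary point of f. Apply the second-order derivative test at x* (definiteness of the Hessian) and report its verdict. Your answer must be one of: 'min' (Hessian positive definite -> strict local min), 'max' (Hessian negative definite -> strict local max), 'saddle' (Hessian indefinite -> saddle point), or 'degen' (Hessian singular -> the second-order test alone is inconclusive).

Compute the Hessian H = grad^2 f:
  H = [[4, 2], [2, 8]]
Verify stationarity: grad f(x*) = H x* + g = (0, 0).
Eigenvalues of H: 3.1716, 8.8284.
Both eigenvalues > 0, so H is positive definite -> x* is a strict local min.

min


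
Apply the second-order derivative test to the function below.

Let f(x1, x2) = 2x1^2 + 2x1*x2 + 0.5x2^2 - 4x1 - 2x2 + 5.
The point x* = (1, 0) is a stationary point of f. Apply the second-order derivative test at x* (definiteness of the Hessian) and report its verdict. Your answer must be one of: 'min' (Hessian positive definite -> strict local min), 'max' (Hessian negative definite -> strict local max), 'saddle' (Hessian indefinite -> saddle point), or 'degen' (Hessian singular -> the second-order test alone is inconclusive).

Compute the Hessian H = grad^2 f:
  H = [[4, 2], [2, 1]]
Verify stationarity: grad f(x*) = H x* + g = (0, 0).
Eigenvalues of H: 0, 5.
H has a zero eigenvalue (singular; positive semidefinite but not definite), so H is neither positive definite, negative definite, nor indefinite. The second-order test alone is inconclusive -> degen.
(Indeed, f is constant along the null direction of H through x*, so x* is not a strict local extremum.)

degen


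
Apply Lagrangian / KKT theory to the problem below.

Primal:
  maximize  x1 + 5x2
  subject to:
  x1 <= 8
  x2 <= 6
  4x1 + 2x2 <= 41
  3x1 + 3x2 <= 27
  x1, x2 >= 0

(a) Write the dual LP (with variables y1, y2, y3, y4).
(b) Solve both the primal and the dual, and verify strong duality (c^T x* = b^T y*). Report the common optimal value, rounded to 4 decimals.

The standard primal-dual pair for 'max c^T x s.t. A x <= b, x >= 0' is:
  Dual:  min b^T y  s.t.  A^T y >= c,  y >= 0.

So the dual LP is:
  minimize  8y1 + 6y2 + 41y3 + 27y4
  subject to:
    y1 + 4y3 + 3y4 >= 1
    y2 + 2y3 + 3y4 >= 5
    y1, y2, y3, y4 >= 0

Solving the primal: x* = (3, 6).
  primal value c^T x* = 33.
Solving the dual: y* = (0, 4, 0, 0.3333).
  dual value b^T y* = 33.
Strong duality: c^T x* = b^T y*. Confirmed.

33


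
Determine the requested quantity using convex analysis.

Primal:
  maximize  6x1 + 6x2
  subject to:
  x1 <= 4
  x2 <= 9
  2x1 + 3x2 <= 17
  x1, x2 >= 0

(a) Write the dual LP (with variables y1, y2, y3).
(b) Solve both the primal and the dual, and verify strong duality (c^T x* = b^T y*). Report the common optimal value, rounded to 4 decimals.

The standard primal-dual pair for 'max c^T x s.t. A x <= b, x >= 0' is:
  Dual:  min b^T y  s.t.  A^T y >= c,  y >= 0.

So the dual LP is:
  minimize  4y1 + 9y2 + 17y3
  subject to:
    y1 + 2y3 >= 6
    y2 + 3y3 >= 6
    y1, y2, y3 >= 0

Solving the primal: x* = (4, 3).
  primal value c^T x* = 42.
Solving the dual: y* = (2, 0, 2).
  dual value b^T y* = 42.
Strong duality: c^T x* = b^T y*. Confirmed.

42


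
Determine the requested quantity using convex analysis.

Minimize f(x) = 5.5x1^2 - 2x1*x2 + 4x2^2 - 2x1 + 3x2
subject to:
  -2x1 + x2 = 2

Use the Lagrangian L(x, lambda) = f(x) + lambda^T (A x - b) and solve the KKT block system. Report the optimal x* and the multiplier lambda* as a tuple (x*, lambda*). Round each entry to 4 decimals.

Form the Lagrangian:
  L(x, lambda) = (1/2) x^T Q x + c^T x + lambda^T (A x - b)
Stationarity (grad_x L = 0): Q x + c + A^T lambda = 0.
Primal feasibility: A x = b.

This gives the KKT block system:
  [ Q   A^T ] [ x     ]   [-c ]
  [ A    0  ] [ lambda ] = [ b ]

Solving the linear system:
  x*      = (-0.9143, 0.1714)
  lambda* = (-6.2)
  f(x*)   = 7.3714

x* = (-0.9143, 0.1714), lambda* = (-6.2)


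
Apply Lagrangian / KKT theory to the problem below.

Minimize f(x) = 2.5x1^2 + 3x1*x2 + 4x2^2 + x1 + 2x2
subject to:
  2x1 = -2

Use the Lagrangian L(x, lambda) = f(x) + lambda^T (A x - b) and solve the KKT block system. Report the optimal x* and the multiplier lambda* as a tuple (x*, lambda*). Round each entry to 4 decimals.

Form the Lagrangian:
  L(x, lambda) = (1/2) x^T Q x + c^T x + lambda^T (A x - b)
Stationarity (grad_x L = 0): Q x + c + A^T lambda = 0.
Primal feasibility: A x = b.

This gives the KKT block system:
  [ Q   A^T ] [ x     ]   [-c ]
  [ A    0  ] [ lambda ] = [ b ]

Solving the linear system:
  x*      = (-1, 0.125)
  lambda* = (1.8125)
  f(x*)   = 1.4375

x* = (-1, 0.125), lambda* = (1.8125)


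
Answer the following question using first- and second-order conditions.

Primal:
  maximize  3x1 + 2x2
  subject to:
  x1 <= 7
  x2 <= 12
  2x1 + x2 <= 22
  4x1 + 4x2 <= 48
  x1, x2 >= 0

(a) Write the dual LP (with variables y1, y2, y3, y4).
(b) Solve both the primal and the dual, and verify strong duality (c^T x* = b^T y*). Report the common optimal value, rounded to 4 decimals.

The standard primal-dual pair for 'max c^T x s.t. A x <= b, x >= 0' is:
  Dual:  min b^T y  s.t.  A^T y >= c,  y >= 0.

So the dual LP is:
  minimize  7y1 + 12y2 + 22y3 + 48y4
  subject to:
    y1 + 2y3 + 4y4 >= 3
    y2 + y3 + 4y4 >= 2
    y1, y2, y3, y4 >= 0

Solving the primal: x* = (7, 5).
  primal value c^T x* = 31.
Solving the dual: y* = (1, 0, 0, 0.5).
  dual value b^T y* = 31.
Strong duality: c^T x* = b^T y*. Confirmed.

31


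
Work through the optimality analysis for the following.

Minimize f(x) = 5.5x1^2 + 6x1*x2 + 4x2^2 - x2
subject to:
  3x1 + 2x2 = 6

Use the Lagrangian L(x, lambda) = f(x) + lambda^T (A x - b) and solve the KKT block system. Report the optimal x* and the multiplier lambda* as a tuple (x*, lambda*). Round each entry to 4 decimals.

Form the Lagrangian:
  L(x, lambda) = (1/2) x^T Q x + c^T x + lambda^T (A x - b)
Stationarity (grad_x L = 0): Q x + c + A^T lambda = 0.
Primal feasibility: A x = b.

This gives the KKT block system:
  [ Q   A^T ] [ x     ]   [-c ]
  [ A    0  ] [ lambda ] = [ b ]

Solving the linear system:
  x*      = (1.5, 0.75)
  lambda* = (-7)
  f(x*)   = 20.625

x* = (1.5, 0.75), lambda* = (-7)


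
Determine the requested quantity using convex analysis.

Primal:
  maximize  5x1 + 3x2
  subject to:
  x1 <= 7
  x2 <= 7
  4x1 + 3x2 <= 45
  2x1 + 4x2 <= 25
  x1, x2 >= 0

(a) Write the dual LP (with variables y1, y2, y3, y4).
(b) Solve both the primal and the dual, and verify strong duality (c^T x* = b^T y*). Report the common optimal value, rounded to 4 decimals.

The standard primal-dual pair for 'max c^T x s.t. A x <= b, x >= 0' is:
  Dual:  min b^T y  s.t.  A^T y >= c,  y >= 0.

So the dual LP is:
  minimize  7y1 + 7y2 + 45y3 + 25y4
  subject to:
    y1 + 4y3 + 2y4 >= 5
    y2 + 3y3 + 4y4 >= 3
    y1, y2, y3, y4 >= 0

Solving the primal: x* = (7, 2.75).
  primal value c^T x* = 43.25.
Solving the dual: y* = (3.5, 0, 0, 0.75).
  dual value b^T y* = 43.25.
Strong duality: c^T x* = b^T y*. Confirmed.

43.25


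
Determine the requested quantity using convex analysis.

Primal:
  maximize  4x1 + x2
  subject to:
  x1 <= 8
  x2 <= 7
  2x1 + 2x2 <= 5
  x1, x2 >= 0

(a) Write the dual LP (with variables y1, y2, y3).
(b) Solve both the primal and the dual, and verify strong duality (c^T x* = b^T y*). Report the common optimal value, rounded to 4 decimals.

The standard primal-dual pair for 'max c^T x s.t. A x <= b, x >= 0' is:
  Dual:  min b^T y  s.t.  A^T y >= c,  y >= 0.

So the dual LP is:
  minimize  8y1 + 7y2 + 5y3
  subject to:
    y1 + 2y3 >= 4
    y2 + 2y3 >= 1
    y1, y2, y3 >= 0

Solving the primal: x* = (2.5, 0).
  primal value c^T x* = 10.
Solving the dual: y* = (0, 0, 2).
  dual value b^T y* = 10.
Strong duality: c^T x* = b^T y*. Confirmed.

10


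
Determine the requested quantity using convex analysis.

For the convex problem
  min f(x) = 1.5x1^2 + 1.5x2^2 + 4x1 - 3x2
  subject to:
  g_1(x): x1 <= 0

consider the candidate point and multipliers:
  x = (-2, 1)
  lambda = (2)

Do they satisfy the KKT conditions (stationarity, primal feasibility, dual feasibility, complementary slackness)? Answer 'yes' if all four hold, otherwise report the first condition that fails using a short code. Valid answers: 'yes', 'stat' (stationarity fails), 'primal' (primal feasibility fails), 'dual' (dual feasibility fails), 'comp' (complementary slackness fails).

Gradient of f: grad f(x) = Q x + c = (-2, 0)
Constraint values g_i(x) = a_i^T x - b_i:
  g_1((-2, 1)) = -2
Stationarity residual: grad f(x) + sum_i lambda_i a_i = (0, 0)
  -> stationarity OK
Primal feasibility (all g_i <= 0): OK
Dual feasibility (all lambda_i >= 0): OK
Complementary slackness (lambda_i * g_i(x) = 0 for all i): FAILS

Verdict: the first failing condition is complementary_slackness -> comp.

comp


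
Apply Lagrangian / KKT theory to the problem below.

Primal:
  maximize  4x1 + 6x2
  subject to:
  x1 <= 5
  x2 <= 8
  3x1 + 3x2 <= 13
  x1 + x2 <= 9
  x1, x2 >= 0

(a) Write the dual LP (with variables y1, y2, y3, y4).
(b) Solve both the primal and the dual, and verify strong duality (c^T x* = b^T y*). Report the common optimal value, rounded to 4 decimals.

The standard primal-dual pair for 'max c^T x s.t. A x <= b, x >= 0' is:
  Dual:  min b^T y  s.t.  A^T y >= c,  y >= 0.

So the dual LP is:
  minimize  5y1 + 8y2 + 13y3 + 9y4
  subject to:
    y1 + 3y3 + y4 >= 4
    y2 + 3y3 + y4 >= 6
    y1, y2, y3, y4 >= 0

Solving the primal: x* = (0, 4.3333).
  primal value c^T x* = 26.
Solving the dual: y* = (0, 0, 2, 0).
  dual value b^T y* = 26.
Strong duality: c^T x* = b^T y*. Confirmed.

26


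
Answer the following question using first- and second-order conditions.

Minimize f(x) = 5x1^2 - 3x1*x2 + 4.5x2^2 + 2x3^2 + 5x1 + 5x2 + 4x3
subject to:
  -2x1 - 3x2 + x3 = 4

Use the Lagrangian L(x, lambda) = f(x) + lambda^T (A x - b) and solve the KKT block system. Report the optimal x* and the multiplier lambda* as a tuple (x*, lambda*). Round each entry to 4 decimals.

Form the Lagrangian:
  L(x, lambda) = (1/2) x^T Q x + c^T x + lambda^T (A x - b)
Stationarity (grad_x L = 0): Q x + c + A^T lambda = 0.
Primal feasibility: A x = b.

This gives the KKT block system:
  [ Q   A^T ] [ x     ]   [-c ]
  [ A    0  ] [ lambda ] = [ b ]

Solving the linear system:
  x*      = (-0.9053, -1.0219, -0.8765)
  lambda* = (-0.4938)
  f(x*)   = -5.5837

x* = (-0.9053, -1.0219, -0.8765), lambda* = (-0.4938)


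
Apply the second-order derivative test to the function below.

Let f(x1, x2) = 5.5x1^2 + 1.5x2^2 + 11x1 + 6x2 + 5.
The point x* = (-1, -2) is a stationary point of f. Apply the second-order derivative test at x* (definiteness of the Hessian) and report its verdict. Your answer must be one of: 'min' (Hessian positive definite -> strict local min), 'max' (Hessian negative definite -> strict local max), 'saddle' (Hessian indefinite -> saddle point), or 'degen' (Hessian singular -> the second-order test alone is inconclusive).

Compute the Hessian H = grad^2 f:
  H = [[11, 0], [0, 3]]
Verify stationarity: grad f(x*) = H x* + g = (0, 0).
Eigenvalues of H: 3, 11.
Both eigenvalues > 0, so H is positive definite -> x* is a strict local min.

min


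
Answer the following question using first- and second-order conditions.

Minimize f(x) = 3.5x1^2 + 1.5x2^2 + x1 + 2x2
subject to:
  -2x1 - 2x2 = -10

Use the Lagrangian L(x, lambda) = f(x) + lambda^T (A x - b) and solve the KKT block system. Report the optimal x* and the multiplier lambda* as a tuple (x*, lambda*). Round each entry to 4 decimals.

Form the Lagrangian:
  L(x, lambda) = (1/2) x^T Q x + c^T x + lambda^T (A x - b)
Stationarity (grad_x L = 0): Q x + c + A^T lambda = 0.
Primal feasibility: A x = b.

This gives the KKT block system:
  [ Q   A^T ] [ x     ]   [-c ]
  [ A    0  ] [ lambda ] = [ b ]

Solving the linear system:
  x*      = (1.6, 3.4)
  lambda* = (6.1)
  f(x*)   = 34.7

x* = (1.6, 3.4), lambda* = (6.1)


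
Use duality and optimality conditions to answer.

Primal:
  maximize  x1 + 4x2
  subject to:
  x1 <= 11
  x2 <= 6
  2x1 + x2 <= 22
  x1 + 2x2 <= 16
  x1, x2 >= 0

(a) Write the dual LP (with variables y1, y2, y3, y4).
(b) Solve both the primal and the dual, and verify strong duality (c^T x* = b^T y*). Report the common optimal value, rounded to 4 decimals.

The standard primal-dual pair for 'max c^T x s.t. A x <= b, x >= 0' is:
  Dual:  min b^T y  s.t.  A^T y >= c,  y >= 0.

So the dual LP is:
  minimize  11y1 + 6y2 + 22y3 + 16y4
  subject to:
    y1 + 2y3 + y4 >= 1
    y2 + y3 + 2y4 >= 4
    y1, y2, y3, y4 >= 0

Solving the primal: x* = (4, 6).
  primal value c^T x* = 28.
Solving the dual: y* = (0, 2, 0, 1).
  dual value b^T y* = 28.
Strong duality: c^T x* = b^T y*. Confirmed.

28


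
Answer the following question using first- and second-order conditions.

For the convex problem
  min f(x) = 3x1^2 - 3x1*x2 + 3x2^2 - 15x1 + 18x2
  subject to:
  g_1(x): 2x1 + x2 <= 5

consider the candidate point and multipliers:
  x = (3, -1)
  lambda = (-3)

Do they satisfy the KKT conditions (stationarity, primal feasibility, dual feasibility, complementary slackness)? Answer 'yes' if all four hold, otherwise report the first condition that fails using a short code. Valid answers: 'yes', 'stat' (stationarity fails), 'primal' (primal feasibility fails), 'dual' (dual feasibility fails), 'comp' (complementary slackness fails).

Gradient of f: grad f(x) = Q x + c = (6, 3)
Constraint values g_i(x) = a_i^T x - b_i:
  g_1((3, -1)) = 0
Stationarity residual: grad f(x) + sum_i lambda_i a_i = (0, 0)
  -> stationarity OK
Primal feasibility (all g_i <= 0): OK
Dual feasibility (all lambda_i >= 0): FAILS
Complementary slackness (lambda_i * g_i(x) = 0 for all i): OK

Verdict: the first failing condition is dual_feasibility -> dual.

dual


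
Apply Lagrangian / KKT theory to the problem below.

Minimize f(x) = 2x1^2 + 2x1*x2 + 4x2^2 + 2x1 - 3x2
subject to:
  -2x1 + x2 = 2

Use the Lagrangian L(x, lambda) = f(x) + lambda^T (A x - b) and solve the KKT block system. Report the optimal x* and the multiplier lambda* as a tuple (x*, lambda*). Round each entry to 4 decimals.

Form the Lagrangian:
  L(x, lambda) = (1/2) x^T Q x + c^T x + lambda^T (A x - b)
Stationarity (grad_x L = 0): Q x + c + A^T lambda = 0.
Primal feasibility: A x = b.

This gives the KKT block system:
  [ Q   A^T ] [ x     ]   [-c ]
  [ A    0  ] [ lambda ] = [ b ]

Solving the linear system:
  x*      = (-0.7273, 0.5455)
  lambda* = (0.0909)
  f(x*)   = -1.6364

x* = (-0.7273, 0.5455), lambda* = (0.0909)


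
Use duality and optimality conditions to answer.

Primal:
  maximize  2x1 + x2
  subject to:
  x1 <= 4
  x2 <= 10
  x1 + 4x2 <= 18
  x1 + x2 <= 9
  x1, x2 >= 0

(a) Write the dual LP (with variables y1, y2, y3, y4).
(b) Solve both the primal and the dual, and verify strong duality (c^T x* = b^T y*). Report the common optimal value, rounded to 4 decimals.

The standard primal-dual pair for 'max c^T x s.t. A x <= b, x >= 0' is:
  Dual:  min b^T y  s.t.  A^T y >= c,  y >= 0.

So the dual LP is:
  minimize  4y1 + 10y2 + 18y3 + 9y4
  subject to:
    y1 + y3 + y4 >= 2
    y2 + 4y3 + y4 >= 1
    y1, y2, y3, y4 >= 0

Solving the primal: x* = (4, 3.5).
  primal value c^T x* = 11.5.
Solving the dual: y* = (1.75, 0, 0.25, 0).
  dual value b^T y* = 11.5.
Strong duality: c^T x* = b^T y*. Confirmed.

11.5


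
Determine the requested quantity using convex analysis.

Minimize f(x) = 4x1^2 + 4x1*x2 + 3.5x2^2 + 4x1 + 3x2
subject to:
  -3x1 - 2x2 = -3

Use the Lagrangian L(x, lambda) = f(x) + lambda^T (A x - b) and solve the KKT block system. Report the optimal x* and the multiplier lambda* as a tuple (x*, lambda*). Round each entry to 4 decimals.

Form the Lagrangian:
  L(x, lambda) = (1/2) x^T Q x + c^T x + lambda^T (A x - b)
Stationarity (grad_x L = 0): Q x + c + A^T lambda = 0.
Primal feasibility: A x = b.

This gives the KKT block system:
  [ Q   A^T ] [ x     ]   [-c ]
  [ A    0  ] [ lambda ] = [ b ]

Solving the linear system:
  x*      = (0.8723, 0.1915)
  lambda* = (3.9149)
  f(x*)   = 7.9043

x* = (0.8723, 0.1915), lambda* = (3.9149)


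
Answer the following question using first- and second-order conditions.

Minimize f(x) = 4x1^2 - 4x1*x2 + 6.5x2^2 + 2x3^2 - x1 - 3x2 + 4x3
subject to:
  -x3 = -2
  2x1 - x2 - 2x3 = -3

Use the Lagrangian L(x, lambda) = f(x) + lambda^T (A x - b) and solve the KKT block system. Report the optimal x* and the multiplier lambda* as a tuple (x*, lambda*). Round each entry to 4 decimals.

Form the Lagrangian:
  L(x, lambda) = (1/2) x^T Q x + c^T x + lambda^T (A x - b)
Stationarity (grad_x L = 0): Q x + c + A^T lambda = 0.
Primal feasibility: A x = b.

This gives the KKT block system:
  [ Q   A^T ] [ x     ]   [-c ]
  [ A    0  ] [ lambda ] = [ b ]

Solving the linear system:
  x*      = (0.6591, 0.3182, 2)
  lambda* = (15, -1.5)
  f(x*)   = 15.9432

x* = (0.6591, 0.3182, 2), lambda* = (15, -1.5)


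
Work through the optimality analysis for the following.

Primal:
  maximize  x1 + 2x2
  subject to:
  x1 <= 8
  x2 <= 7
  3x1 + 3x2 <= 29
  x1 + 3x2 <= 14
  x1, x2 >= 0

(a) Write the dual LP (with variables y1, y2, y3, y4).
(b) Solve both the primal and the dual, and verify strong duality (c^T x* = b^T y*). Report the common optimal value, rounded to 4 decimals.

The standard primal-dual pair for 'max c^T x s.t. A x <= b, x >= 0' is:
  Dual:  min b^T y  s.t.  A^T y >= c,  y >= 0.

So the dual LP is:
  minimize  8y1 + 7y2 + 29y3 + 14y4
  subject to:
    y1 + 3y3 + y4 >= 1
    y2 + 3y3 + 3y4 >= 2
    y1, y2, y3, y4 >= 0

Solving the primal: x* = (7.5, 2.1667).
  primal value c^T x* = 11.8333.
Solving the dual: y* = (0, 0, 0.1667, 0.5).
  dual value b^T y* = 11.8333.
Strong duality: c^T x* = b^T y*. Confirmed.

11.8333


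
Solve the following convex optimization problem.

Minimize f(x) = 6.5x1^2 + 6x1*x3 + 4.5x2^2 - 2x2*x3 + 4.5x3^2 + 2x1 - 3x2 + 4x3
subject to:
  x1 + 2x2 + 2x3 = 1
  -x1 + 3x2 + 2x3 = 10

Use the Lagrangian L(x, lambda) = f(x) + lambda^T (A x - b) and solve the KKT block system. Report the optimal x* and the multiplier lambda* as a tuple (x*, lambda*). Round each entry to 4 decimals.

Form the Lagrangian:
  L(x, lambda) = (1/2) x^T Q x + c^T x + lambda^T (A x - b)
Stationarity (grad_x L = 0): Q x + c + A^T lambda = 0.
Primal feasibility: A x = b.

This gives the KKT block system:
  [ Q   A^T ] [ x     ]   [-c ]
  [ A    0  ] [ lambda ] = [ b ]

Solving the linear system:
  x*      = (-3.8556, 1.2887, 1.1391)
  lambda* = (23.5092, -17.7795)
  f(x*)   = 73.6325

x* = (-3.8556, 1.2887, 1.1391), lambda* = (23.5092, -17.7795)


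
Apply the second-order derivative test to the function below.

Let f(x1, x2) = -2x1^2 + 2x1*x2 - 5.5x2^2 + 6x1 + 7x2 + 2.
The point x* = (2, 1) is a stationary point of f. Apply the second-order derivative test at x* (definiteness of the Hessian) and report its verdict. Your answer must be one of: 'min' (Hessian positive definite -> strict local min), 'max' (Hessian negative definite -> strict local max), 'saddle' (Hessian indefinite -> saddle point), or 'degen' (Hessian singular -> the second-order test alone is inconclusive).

Compute the Hessian H = grad^2 f:
  H = [[-4, 2], [2, -11]]
Verify stationarity: grad f(x*) = H x* + g = (0, 0).
Eigenvalues of H: -11.5311, -3.4689.
Both eigenvalues < 0, so H is negative definite -> x* is a strict local max.

max


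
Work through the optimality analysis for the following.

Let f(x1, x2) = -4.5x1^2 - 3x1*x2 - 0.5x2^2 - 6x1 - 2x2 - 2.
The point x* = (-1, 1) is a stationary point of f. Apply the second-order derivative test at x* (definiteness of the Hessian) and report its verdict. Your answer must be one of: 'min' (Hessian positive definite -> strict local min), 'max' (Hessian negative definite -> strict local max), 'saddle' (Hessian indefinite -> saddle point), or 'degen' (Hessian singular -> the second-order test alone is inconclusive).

Compute the Hessian H = grad^2 f:
  H = [[-9, -3], [-3, -1]]
Verify stationarity: grad f(x*) = H x* + g = (0, 0).
Eigenvalues of H: -10, 0.
H has a zero eigenvalue (singular; negative semidefinite but not definite), so H is neither positive definite, negative definite, nor indefinite. The second-order test alone is inconclusive -> degen.
(Indeed, f is constant along the null direction of H through x*, so x* is not a strict local extremum.)

degen


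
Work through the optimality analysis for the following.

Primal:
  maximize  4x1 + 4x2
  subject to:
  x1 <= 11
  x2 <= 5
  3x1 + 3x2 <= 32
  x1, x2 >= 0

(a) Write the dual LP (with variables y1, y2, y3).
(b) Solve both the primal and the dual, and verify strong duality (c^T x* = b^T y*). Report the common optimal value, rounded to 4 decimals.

The standard primal-dual pair for 'max c^T x s.t. A x <= b, x >= 0' is:
  Dual:  min b^T y  s.t.  A^T y >= c,  y >= 0.

So the dual LP is:
  minimize  11y1 + 5y2 + 32y3
  subject to:
    y1 + 3y3 >= 4
    y2 + 3y3 >= 4
    y1, y2, y3 >= 0

Solving the primal: x* = (10.6667, 0).
  primal value c^T x* = 42.6667.
Solving the dual: y* = (0, 0, 1.3333).
  dual value b^T y* = 42.6667.
Strong duality: c^T x* = b^T y*. Confirmed.

42.6667
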